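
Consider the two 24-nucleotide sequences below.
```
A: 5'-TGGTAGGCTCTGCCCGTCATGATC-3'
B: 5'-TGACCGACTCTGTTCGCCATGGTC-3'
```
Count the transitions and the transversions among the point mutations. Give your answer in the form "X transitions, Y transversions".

Mismatches (1-based):
position 3: G→A (purine→purine, transition)
position 4: T→C (pyrimidine→pyrimidine, transition)
position 5: A→C (purine→pyrimidine, transversion)
position 7: G→A (purine→purine, transition)
position 13: C→T (pyrimidine→pyrimidine, transition)
position 14: C→T (pyrimidine→pyrimidine, transition)
position 17: T→C (pyrimidine→pyrimidine, transition)
position 22: A→G (purine→purine, transition)

7 transitions, 1 transversion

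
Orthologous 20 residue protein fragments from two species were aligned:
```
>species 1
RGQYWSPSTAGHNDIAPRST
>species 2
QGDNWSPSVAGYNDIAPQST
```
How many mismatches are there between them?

6

Comparing position by position, 6 positions differ: 1 (R/Q), 3 (Q/D), 4 (Y/N), 9 (T/V), 12 (H/Y), 18 (R/Q).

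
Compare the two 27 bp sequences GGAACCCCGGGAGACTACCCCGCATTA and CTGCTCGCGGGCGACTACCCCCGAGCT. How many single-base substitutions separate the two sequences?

Comparing position by position, 12 bases differ: 1 (G/C), 2 (G/T), 3 (A/G), 4 (A/C), 5 (C/T), 7 (C/G), 12 (A/C), 22 (G/C), 23 (C/G), 25 (T/G), 26 (T/C), 27 (A/T).

12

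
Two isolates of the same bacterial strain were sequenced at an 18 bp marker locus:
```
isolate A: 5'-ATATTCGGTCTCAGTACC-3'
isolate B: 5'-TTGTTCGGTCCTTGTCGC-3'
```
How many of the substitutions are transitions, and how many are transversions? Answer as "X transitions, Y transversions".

Mismatches (1-based):
position 1: A→T (purine→pyrimidine, transversion)
position 3: A→G (purine→purine, transition)
position 11: T→C (pyrimidine→pyrimidine, transition)
position 12: C→T (pyrimidine→pyrimidine, transition)
position 13: A→T (purine→pyrimidine, transversion)
position 16: A→C (purine→pyrimidine, transversion)
position 17: C→G (pyrimidine→purine, transversion)

3 transitions, 4 transversions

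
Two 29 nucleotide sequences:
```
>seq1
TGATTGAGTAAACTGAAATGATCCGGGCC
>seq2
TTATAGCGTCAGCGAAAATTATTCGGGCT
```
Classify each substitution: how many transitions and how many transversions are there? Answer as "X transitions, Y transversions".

Mismatches (1-based):
site 2: G→T (purine→pyrimidine, transversion)
site 5: T→A (pyrimidine→purine, transversion)
site 7: A→C (purine→pyrimidine, transversion)
site 10: A→C (purine→pyrimidine, transversion)
site 12: A→G (purine→purine, transition)
site 14: T→G (pyrimidine→purine, transversion)
site 15: G→A (purine→purine, transition)
site 20: G→T (purine→pyrimidine, transversion)
site 23: C→T (pyrimidine→pyrimidine, transition)
site 29: C→T (pyrimidine→pyrimidine, transition)

4 transitions, 6 transversions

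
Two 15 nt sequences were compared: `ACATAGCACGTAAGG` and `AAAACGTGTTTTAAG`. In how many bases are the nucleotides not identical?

9

Comparing position by position, 9 bases differ: 2 (C/A), 4 (T/A), 5 (A/C), 7 (C/T), 8 (A/G), 9 (C/T), 10 (G/T), 12 (A/T), 14 (G/A).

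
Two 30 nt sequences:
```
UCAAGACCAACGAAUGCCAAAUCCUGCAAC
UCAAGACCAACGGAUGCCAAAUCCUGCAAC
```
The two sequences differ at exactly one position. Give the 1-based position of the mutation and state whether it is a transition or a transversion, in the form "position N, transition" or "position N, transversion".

position 13, transition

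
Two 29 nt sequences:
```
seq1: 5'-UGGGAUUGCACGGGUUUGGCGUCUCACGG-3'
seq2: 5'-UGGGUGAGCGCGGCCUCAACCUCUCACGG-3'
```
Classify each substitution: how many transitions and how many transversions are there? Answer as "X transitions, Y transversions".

5 transitions, 5 transversions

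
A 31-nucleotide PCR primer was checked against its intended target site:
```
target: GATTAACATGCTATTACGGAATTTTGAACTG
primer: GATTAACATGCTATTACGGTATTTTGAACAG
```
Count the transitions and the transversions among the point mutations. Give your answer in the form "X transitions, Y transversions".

Transitions (purine↔purine or pyrimidine↔pyrimidine): none.
Transversions (purine↔pyrimidine): 20 A→T, 30 T→A.

0 transitions, 2 transversions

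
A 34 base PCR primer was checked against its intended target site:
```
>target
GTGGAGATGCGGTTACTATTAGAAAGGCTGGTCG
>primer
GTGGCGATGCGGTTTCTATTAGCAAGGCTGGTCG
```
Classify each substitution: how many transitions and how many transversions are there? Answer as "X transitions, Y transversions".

Mismatches (1-based):
base 5: A→C (purine→pyrimidine, transversion)
base 15: A→T (purine→pyrimidine, transversion)
base 23: A→C (purine→pyrimidine, transversion)

0 transitions, 3 transversions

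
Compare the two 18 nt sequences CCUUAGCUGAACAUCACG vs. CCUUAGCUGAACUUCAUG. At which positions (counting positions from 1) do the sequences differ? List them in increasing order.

13, 17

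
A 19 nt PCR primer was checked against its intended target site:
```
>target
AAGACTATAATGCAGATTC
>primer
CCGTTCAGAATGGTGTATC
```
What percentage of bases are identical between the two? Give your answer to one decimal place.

Mismatches at positions 1, 2, 4, 5, 6, 8, 13, 14, 16, 17 (1-based): 10 of 19.
Identical positions: 9/19 = 47.37% → 47.4%.

47.4%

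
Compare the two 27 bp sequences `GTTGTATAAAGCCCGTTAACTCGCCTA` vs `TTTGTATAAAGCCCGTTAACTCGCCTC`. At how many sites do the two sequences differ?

Mismatches (1-based): site 1: G→T; site 27: A→C.

2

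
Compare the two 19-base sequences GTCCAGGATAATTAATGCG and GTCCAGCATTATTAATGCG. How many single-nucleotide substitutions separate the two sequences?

Mismatches (1-based): site 7: G→C; site 10: A→T.

2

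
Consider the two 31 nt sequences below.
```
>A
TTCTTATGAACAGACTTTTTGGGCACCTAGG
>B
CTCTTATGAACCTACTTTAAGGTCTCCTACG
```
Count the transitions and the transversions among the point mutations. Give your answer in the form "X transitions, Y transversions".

Mismatches (1-based):
site 1: T→C (pyrimidine→pyrimidine, transition)
site 12: A→C (purine→pyrimidine, transversion)
site 13: G→T (purine→pyrimidine, transversion)
site 19: T→A (pyrimidine→purine, transversion)
site 20: T→A (pyrimidine→purine, transversion)
site 23: G→T (purine→pyrimidine, transversion)
site 25: A→T (purine→pyrimidine, transversion)
site 30: G→C (purine→pyrimidine, transversion)

1 transition, 7 transversions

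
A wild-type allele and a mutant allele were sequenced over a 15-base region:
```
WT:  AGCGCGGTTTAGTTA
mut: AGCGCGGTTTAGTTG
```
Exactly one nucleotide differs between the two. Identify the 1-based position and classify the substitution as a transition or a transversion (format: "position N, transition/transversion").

position 15, transition

Position 15 changes A→G. A is a purine and G is a purine, so this is a transition.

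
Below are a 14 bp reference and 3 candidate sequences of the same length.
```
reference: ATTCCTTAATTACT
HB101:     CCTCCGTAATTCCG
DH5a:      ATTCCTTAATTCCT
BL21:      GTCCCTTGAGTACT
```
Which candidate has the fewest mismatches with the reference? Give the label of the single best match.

DH5a

Hamming distances to reference — HB101: 5; DH5a: 1; BL21: 4.
Smallest is DH5a with 1 mismatch.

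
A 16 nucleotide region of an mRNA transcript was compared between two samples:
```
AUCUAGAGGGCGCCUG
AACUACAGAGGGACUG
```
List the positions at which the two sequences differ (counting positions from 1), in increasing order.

Differences at position 2 (U→A), position 6 (G→C), position 9 (G→A), position 11 (C→G), position 13 (C→A).

2, 6, 9, 11, 13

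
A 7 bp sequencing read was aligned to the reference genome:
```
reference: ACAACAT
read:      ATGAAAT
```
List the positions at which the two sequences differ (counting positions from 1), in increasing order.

2, 3, 5

Scanning 1-based: 2: C/T; 3: A/G; 5: C/A.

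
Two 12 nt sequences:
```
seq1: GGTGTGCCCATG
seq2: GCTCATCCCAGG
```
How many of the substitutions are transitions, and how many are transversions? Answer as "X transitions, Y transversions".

Mismatches (1-based):
position 2: G→C (purine→pyrimidine, transversion)
position 4: G→C (purine→pyrimidine, transversion)
position 5: T→A (pyrimidine→purine, transversion)
position 6: G→T (purine→pyrimidine, transversion)
position 11: T→G (pyrimidine→purine, transversion)

0 transitions, 5 transversions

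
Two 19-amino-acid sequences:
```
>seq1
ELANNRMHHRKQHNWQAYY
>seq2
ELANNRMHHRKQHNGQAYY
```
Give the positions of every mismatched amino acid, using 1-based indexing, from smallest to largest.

15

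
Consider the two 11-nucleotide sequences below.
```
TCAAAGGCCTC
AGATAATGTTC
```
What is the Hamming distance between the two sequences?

7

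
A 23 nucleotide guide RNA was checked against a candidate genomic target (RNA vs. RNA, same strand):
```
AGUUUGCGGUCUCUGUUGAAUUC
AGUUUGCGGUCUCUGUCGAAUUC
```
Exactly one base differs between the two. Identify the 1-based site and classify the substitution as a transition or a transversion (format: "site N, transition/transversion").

Site 17 changes U→C. U is a pyrimidine and C is a pyrimidine, so this is a transition.

site 17, transition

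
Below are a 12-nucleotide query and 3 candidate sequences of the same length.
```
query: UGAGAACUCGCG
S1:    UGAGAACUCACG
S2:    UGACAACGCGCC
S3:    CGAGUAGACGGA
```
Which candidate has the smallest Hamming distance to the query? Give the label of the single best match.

S1

Hamming distances to query — S1: 1; S2: 3; S3: 6.
Smallest is S1 with 1 mismatch.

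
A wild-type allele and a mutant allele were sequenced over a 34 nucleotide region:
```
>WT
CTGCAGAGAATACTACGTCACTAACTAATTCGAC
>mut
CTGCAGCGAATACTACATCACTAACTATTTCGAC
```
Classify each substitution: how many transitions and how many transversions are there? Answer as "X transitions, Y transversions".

Transitions (purine↔purine or pyrimidine↔pyrimidine): 17 G→A.
Transversions (purine↔pyrimidine): 7 A→C, 28 A→T.

1 transition, 2 transversions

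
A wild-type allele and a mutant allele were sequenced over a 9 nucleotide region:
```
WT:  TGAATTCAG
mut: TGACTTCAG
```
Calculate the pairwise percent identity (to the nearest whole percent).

89%

1 position differs (4), so 8 of 9 match: 8/9 = 88.89%.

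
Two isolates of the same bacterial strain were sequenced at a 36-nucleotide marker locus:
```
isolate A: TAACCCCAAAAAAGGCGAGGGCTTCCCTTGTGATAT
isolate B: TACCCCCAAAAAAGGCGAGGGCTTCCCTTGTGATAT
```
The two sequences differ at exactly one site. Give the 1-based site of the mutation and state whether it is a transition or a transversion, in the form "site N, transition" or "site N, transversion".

site 3, transversion

Site 3 changes A→C. A is a purine and C is a pyrimidine, so this is a transversion.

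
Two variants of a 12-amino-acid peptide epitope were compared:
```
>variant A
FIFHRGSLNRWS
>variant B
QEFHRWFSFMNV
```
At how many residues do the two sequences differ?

9

Comparing position by position, 9 residues differ: 1 (F/Q), 2 (I/E), 6 (G/W), 7 (S/F), 8 (L/S), 9 (N/F), 10 (R/M), 11 (W/N), 12 (S/V).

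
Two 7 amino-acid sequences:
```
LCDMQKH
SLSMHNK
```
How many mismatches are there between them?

6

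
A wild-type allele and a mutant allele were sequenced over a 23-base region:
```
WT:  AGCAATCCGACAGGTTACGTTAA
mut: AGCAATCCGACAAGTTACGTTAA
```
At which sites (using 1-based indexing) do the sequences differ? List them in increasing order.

13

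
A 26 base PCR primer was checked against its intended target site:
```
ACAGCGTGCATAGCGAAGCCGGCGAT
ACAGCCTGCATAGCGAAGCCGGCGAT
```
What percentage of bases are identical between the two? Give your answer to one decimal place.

1 position differs (6), so 25 of 26 match: 25/26 = 96.15%.

96.2%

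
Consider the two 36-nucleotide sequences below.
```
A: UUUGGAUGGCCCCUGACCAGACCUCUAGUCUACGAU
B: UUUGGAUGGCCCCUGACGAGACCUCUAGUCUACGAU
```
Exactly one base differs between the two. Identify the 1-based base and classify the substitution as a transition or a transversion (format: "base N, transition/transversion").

The sequences differ only at base 18: C→G (pyrimidine→purine), a transversion.

base 18, transversion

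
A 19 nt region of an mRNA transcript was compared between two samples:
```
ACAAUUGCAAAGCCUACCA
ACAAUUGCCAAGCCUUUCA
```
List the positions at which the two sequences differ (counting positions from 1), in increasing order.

9, 16, 17

Scanning 1-based: 9: A/C; 16: A/U; 17: C/U.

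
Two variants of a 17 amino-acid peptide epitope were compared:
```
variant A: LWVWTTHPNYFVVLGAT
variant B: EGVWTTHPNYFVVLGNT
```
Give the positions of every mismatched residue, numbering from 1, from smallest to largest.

1, 2, 16

Differences at position 1 (L→E), position 2 (W→G), position 16 (A→N).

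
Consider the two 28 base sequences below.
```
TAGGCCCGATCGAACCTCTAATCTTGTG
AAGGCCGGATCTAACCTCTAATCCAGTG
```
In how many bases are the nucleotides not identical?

5

Comparing position by position, 5 bases differ: 1 (T/A), 7 (C/G), 12 (G/T), 24 (T/C), 25 (T/A).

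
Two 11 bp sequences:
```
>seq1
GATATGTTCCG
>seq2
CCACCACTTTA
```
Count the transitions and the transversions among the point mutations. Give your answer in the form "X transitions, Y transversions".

6 transitions, 4 transversions

Transitions (purine↔purine or pyrimidine↔pyrimidine): 5 T→C, 6 G→A, 7 T→C, 9 C→T, 10 C→T, 11 G→A.
Transversions (purine↔pyrimidine): 1 G→C, 2 A→C, 3 T→A, 4 A→C.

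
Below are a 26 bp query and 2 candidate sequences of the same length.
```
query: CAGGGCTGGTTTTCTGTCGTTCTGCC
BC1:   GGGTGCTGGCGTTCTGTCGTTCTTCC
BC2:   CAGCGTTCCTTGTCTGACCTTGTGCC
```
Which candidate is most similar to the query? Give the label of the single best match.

Hamming distances to query — BC1: 6; BC2: 8.
Smallest is BC1 with 6 mismatches.

BC1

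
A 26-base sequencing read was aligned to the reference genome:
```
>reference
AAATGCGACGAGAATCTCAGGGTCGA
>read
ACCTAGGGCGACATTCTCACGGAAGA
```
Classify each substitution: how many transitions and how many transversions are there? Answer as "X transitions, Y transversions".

2 transitions, 8 transversions

Transitions (purine↔purine or pyrimidine↔pyrimidine): 5 G→A, 8 A→G.
Transversions (purine↔pyrimidine): 2 A→C, 3 A→C, 6 C→G, 12 G→C, 14 A→T, 20 G→C, 23 T→A, 24 C→A.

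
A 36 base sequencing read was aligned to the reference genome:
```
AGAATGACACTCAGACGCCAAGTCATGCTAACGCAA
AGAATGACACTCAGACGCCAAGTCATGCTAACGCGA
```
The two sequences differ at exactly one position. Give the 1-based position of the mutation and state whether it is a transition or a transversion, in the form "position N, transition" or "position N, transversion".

Position 35 changes A→G. A is a purine and G is a purine, so this is a transition.

position 35, transition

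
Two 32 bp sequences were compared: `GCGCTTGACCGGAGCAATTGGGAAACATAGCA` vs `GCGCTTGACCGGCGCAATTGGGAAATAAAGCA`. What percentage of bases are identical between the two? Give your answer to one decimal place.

90.6%

3 positions differ (13, 26, 28), so 29 of 32 match: 29/32 = 90.62%.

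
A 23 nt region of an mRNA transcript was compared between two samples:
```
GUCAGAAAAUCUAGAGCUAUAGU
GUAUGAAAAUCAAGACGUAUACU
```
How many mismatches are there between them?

6

Comparing position by position, 6 positions differ: 3 (C/A), 4 (A/U), 12 (U/A), 16 (G/C), 17 (C/G), 22 (G/C).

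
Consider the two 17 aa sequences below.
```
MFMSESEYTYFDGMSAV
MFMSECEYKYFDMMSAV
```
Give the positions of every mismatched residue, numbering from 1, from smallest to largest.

6, 9, 13

Scanning 1-based: 6: S/C; 9: T/K; 13: G/M.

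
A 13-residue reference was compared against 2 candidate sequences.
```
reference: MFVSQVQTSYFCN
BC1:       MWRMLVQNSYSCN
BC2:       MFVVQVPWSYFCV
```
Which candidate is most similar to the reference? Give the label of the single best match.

BC1 differs at 6 residues; BC2 differs at 4 residues. The closest is BC2.

BC2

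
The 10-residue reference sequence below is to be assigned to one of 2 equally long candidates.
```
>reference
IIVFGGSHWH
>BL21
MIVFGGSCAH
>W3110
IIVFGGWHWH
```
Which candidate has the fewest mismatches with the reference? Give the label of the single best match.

Hamming distances to reference — BL21: 3; W3110: 1.
Smallest is W3110 with 1 mismatch.

W3110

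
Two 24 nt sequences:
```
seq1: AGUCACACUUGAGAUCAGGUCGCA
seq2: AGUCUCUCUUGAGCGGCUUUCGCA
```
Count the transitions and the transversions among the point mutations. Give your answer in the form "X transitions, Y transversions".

Mismatches (1-based):
position 5: A→U (purine→pyrimidine, transversion)
position 7: A→U (purine→pyrimidine, transversion)
position 14: A→C (purine→pyrimidine, transversion)
position 15: U→G (pyrimidine→purine, transversion)
position 16: C→G (pyrimidine→purine, transversion)
position 17: A→C (purine→pyrimidine, transversion)
position 18: G→U (purine→pyrimidine, transversion)
position 19: G→U (purine→pyrimidine, transversion)

0 transitions, 8 transversions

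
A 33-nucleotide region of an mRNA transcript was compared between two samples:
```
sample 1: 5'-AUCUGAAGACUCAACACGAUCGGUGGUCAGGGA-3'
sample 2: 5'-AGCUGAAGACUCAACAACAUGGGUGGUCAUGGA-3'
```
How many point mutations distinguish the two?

Mismatches (1-based): site 2: U→G; site 17: C→A; site 18: G→C; site 21: C→G; site 30: G→U.

5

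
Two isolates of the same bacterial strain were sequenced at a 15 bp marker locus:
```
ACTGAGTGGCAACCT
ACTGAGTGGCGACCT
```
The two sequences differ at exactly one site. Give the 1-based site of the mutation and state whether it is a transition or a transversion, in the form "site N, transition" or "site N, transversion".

The sequences differ only at site 11: A→G (purine→purine), a transition.

site 11, transition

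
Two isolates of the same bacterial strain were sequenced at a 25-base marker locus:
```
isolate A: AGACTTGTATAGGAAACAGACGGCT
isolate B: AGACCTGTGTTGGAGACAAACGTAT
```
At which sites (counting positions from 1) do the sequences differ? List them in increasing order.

5, 9, 11, 15, 19, 23, 24

Differences at site 5 (T→C), site 9 (A→G), site 11 (A→T), site 15 (A→G), site 19 (G→A), site 23 (G→T), site 24 (C→A).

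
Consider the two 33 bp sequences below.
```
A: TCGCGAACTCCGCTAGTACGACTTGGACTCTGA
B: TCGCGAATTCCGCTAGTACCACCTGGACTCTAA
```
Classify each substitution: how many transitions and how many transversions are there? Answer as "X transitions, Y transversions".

3 transitions, 1 transversion

Mismatches (1-based):
position 8: C→T (pyrimidine→pyrimidine, transition)
position 20: G→C (purine→pyrimidine, transversion)
position 23: T→C (pyrimidine→pyrimidine, transition)
position 32: G→A (purine→purine, transition)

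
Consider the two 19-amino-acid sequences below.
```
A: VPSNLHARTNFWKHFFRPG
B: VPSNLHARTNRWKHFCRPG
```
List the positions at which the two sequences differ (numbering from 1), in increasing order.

Scanning 1-based: 11: F/R; 16: F/C.

11, 16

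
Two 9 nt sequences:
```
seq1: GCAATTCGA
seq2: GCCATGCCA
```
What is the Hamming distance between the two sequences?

Comparing position by position, 3 positions differ: 3 (A/C), 6 (T/G), 8 (G/C).

3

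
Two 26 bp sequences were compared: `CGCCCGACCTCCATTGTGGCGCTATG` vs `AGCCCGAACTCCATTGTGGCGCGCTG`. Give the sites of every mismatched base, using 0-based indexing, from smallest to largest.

0, 7, 22, 23

Differences at site 0 (C→A), site 7 (C→A), site 22 (T→G), site 23 (A→C).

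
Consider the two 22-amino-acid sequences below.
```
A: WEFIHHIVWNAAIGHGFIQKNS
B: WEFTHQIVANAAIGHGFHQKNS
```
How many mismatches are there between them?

4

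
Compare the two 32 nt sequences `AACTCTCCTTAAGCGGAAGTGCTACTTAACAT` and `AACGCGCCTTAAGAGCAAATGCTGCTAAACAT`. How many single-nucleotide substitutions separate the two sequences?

7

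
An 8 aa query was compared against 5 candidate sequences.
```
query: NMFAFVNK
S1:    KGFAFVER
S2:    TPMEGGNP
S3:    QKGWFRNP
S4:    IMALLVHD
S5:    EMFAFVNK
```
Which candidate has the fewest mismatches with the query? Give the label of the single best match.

S1 differs at 4 residues; S2 differs at 7 residues; S3 differs at 6 residues; S4 differs at 6 residues; S5 differs at 1 residue. The closest is S5.

S5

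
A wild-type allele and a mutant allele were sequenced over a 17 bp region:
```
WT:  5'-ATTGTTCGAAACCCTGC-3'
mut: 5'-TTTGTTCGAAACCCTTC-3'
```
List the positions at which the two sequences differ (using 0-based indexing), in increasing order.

0, 15

Scanning 0-based: 0: A/T; 15: G/T.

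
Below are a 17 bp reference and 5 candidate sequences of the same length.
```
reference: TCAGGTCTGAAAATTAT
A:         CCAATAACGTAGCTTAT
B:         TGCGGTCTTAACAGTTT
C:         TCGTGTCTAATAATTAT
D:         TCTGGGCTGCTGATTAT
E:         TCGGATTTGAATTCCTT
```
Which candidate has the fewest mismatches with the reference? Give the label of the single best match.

C

A differs at 9 positions; B differs at 6 positions; C differs at 4 positions; D differs at 5 positions; E differs at 8 positions. The closest is C.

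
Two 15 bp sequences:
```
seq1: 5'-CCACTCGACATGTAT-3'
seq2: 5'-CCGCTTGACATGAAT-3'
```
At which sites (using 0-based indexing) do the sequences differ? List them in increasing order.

Scanning 0-based: 2: A/G; 5: C/T; 12: T/A.

2, 5, 12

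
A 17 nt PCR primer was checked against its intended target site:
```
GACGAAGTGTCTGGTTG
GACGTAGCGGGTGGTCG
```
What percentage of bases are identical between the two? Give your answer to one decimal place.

Mismatches at positions 5, 8, 10, 11, 16 (1-based): 5 of 17.
Identical positions: 12/17 = 70.59% → 70.6%.

70.6%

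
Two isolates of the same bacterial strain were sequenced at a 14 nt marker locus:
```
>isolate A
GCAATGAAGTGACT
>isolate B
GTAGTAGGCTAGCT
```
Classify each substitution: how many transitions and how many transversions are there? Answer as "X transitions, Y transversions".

Transitions (purine↔purine or pyrimidine↔pyrimidine): 2 C→T, 4 A→G, 6 G→A, 7 A→G, 8 A→G, 11 G→A, 12 A→G.
Transversions (purine↔pyrimidine): 9 G→C.

7 transitions, 1 transversion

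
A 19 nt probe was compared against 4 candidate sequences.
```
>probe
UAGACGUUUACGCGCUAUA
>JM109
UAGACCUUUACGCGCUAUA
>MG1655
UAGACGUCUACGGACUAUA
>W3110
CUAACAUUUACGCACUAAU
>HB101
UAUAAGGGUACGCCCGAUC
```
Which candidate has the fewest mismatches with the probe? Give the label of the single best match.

JM109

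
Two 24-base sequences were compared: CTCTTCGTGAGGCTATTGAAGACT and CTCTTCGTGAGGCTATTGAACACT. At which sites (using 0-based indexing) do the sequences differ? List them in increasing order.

Scanning 0-based: 20: G/C.

20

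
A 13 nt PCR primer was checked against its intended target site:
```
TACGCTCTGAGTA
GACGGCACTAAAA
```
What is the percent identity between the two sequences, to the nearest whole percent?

38%

Mismatches at positions 1, 5, 6, 7, 8, 9, 11, 12 (1-based): 8 of 13.
Identical positions: 5/13 = 38.46% → 38%.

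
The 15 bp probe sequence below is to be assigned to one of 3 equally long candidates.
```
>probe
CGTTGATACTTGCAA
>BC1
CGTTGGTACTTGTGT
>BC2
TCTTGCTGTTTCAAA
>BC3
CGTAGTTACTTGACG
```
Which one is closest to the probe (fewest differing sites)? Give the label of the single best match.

BC1

BC1 differs at 4 sites; BC2 differs at 7 sites; BC3 differs at 5 sites. The closest is BC1.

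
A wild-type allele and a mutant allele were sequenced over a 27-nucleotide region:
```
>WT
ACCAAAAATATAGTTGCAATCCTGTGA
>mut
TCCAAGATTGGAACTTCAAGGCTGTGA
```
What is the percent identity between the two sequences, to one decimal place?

63.0%

Mismatches at positions 1, 6, 8, 10, 11, 13, 14, 16, 20, 21 (1-based): 10 of 27.
Identical positions: 17/27 = 62.96% → 63.0%.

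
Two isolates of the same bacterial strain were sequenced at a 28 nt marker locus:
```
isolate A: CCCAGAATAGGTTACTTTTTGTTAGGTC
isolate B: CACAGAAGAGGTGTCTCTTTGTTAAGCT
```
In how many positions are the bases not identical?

Comparing position by position, 8 positions differ: 2 (C/A), 8 (T/G), 13 (T/G), 14 (A/T), 17 (T/C), 25 (G/A), 27 (T/C), 28 (C/T).

8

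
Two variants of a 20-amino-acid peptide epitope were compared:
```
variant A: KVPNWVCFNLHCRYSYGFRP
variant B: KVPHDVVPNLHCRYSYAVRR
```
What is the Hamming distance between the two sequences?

7

Mismatches (1-based): position 4: N→H; position 5: W→D; position 7: C→V; position 8: F→P; position 17: G→A; position 18: F→V; position 20: P→R.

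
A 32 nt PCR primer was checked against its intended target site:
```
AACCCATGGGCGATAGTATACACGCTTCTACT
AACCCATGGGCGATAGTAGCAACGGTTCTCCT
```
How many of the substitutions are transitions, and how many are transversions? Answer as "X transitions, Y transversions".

0 transitions, 5 transversions

Mismatches (1-based):
site 19: T→G (pyrimidine→purine, transversion)
site 20: A→C (purine→pyrimidine, transversion)
site 21: C→A (pyrimidine→purine, transversion)
site 25: C→G (pyrimidine→purine, transversion)
site 30: A→C (purine→pyrimidine, transversion)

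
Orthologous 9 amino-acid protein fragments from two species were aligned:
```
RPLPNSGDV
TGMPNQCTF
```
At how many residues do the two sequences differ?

Comparing position by position, 7 residues differ: 1 (R/T), 2 (P/G), 3 (L/M), 6 (S/Q), 7 (G/C), 8 (D/T), 9 (V/F).

7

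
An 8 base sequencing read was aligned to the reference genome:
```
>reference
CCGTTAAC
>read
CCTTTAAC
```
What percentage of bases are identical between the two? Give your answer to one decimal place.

1 position differs (3), so 7 of 8 match: 7/8 = 87.5%.

87.5%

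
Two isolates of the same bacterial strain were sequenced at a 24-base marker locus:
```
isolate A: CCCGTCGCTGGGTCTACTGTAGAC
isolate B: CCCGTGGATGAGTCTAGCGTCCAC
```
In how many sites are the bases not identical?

7

Mismatches (1-based): site 6: C→G; site 8: C→A; site 11: G→A; site 17: C→G; site 18: T→C; site 21: A→C; site 22: G→C.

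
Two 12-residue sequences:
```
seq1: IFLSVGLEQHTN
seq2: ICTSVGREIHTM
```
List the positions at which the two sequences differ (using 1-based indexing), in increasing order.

Scanning 1-based: 2: F/C; 3: L/T; 7: L/R; 9: Q/I; 12: N/M.

2, 3, 7, 9, 12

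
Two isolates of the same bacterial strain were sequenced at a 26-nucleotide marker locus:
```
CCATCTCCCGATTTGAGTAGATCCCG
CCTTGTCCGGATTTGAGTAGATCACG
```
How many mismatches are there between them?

The sequences differ at sites 3, 5, 9, 24 (1-based) — 4 in total.

4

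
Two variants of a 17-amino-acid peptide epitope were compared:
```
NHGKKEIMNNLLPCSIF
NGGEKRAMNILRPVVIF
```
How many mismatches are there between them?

8

The sequences differ at residues 2, 4, 6, 7, 10, 12, 14, 15 (1-based) — 8 in total.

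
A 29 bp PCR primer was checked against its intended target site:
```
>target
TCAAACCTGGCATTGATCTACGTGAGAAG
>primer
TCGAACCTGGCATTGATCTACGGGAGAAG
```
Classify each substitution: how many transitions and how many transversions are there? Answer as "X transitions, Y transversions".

1 transition, 1 transversion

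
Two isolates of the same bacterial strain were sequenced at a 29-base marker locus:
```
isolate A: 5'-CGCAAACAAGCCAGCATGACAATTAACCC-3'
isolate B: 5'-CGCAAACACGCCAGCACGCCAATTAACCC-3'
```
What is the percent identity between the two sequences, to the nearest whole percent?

90%

3 positions differ (9, 17, 19), so 26 of 29 match: 26/29 = 89.66%.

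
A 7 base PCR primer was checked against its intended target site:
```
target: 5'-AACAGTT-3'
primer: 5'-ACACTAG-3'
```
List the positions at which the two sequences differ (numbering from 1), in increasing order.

2, 3, 4, 5, 6, 7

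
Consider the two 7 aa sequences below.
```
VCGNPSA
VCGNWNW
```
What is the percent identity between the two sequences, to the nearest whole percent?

3 positions differ (5, 6, 7), so 4 of 7 match: 4/7 = 57.14%.

57%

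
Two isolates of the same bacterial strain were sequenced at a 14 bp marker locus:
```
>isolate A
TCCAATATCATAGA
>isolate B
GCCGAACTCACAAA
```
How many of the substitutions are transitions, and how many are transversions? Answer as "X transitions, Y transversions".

3 transitions, 3 transversions

Mismatches (1-based):
base 1: T→G (pyrimidine→purine, transversion)
base 4: A→G (purine→purine, transition)
base 6: T→A (pyrimidine→purine, transversion)
base 7: A→C (purine→pyrimidine, transversion)
base 11: T→C (pyrimidine→pyrimidine, transition)
base 13: G→A (purine→purine, transition)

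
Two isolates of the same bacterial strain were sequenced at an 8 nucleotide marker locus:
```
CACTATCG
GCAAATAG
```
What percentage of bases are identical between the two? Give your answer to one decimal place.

5 positions differ (1, 2, 3, 4, 7), so 3 of 8 match: 3/8 = 37.5%.

37.5%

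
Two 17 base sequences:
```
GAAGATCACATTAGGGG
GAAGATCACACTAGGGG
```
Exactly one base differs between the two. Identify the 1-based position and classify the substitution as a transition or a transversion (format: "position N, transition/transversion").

position 11, transition

The sequences differ only at position 11: T→C (pyrimidine→pyrimidine), a transition.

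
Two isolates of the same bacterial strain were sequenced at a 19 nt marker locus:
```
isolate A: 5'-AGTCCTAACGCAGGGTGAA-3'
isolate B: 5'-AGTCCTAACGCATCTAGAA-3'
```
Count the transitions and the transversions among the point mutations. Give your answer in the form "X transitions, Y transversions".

Mismatches (1-based):
position 13: G→T (purine→pyrimidine, transversion)
position 14: G→C (purine→pyrimidine, transversion)
position 15: G→T (purine→pyrimidine, transversion)
position 16: T→A (pyrimidine→purine, transversion)

0 transitions, 4 transversions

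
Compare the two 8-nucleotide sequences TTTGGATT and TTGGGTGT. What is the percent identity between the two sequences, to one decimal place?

62.5%

Mismatches at positions 3, 6, 7 (1-based): 3 of 8.
Identical positions: 5/8 = 62.5% → 62.5%.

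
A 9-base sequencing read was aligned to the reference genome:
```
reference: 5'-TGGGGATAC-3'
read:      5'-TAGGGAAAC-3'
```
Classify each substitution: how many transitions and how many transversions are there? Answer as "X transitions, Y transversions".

1 transition, 1 transversion

Mismatches (1-based):
position 2: G→A (purine→purine, transition)
position 7: T→A (pyrimidine→purine, transversion)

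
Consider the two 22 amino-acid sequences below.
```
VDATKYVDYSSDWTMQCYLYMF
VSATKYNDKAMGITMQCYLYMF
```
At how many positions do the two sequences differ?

Comparing position by position, 7 positions differ: 2 (D/S), 7 (V/N), 9 (Y/K), 10 (S/A), 11 (S/M), 12 (D/G), 13 (W/I).

7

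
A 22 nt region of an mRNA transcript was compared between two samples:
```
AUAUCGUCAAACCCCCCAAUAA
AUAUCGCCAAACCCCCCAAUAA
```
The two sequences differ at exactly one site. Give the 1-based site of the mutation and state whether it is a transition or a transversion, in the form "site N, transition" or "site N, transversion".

Site 7 changes U→C. U is a pyrimidine and C is a pyrimidine, so this is a transition.

site 7, transition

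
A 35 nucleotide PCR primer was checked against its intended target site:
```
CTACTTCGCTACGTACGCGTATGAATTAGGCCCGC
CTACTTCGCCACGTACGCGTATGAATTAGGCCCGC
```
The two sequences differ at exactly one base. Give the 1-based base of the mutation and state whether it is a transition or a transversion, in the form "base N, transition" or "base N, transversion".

base 10, transition

Base 10 changes T→C. T is a pyrimidine and C is a pyrimidine, so this is a transition.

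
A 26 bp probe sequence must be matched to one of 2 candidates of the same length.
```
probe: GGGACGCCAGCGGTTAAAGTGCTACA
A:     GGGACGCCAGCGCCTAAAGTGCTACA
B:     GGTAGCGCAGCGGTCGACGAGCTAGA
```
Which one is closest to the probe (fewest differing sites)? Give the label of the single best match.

Hamming distances to probe — A: 2; B: 9.
Smallest is A with 2 mismatches.

A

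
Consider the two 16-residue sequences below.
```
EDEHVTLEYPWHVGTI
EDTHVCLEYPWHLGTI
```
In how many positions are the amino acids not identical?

Mismatches (1-based): position 3: E→T; position 6: T→C; position 13: V→L.

3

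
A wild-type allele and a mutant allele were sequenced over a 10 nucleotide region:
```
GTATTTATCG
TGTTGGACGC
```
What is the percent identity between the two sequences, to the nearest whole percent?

20%

8 positions differ (1, 2, 3, 5, 6, 8, 9, 10), so 2 of 10 match: 2/10 = 20%.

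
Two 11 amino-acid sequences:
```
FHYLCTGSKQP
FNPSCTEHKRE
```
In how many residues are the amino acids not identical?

7

Comparing position by position, 7 residues differ: 2 (H/N), 3 (Y/P), 4 (L/S), 7 (G/E), 8 (S/H), 10 (Q/R), 11 (P/E).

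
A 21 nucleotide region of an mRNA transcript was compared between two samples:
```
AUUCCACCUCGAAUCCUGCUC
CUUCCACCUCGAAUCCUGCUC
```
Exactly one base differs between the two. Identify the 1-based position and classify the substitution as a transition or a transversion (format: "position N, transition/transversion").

position 1, transversion

The sequences differ only at position 1: A→C (purine→pyrimidine), a transversion.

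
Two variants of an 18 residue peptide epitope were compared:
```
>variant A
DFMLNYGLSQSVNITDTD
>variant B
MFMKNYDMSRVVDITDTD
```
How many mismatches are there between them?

7

Mismatches (1-based): position 1: D→M; position 4: L→K; position 7: G→D; position 8: L→M; position 10: Q→R; position 11: S→V; position 13: N→D.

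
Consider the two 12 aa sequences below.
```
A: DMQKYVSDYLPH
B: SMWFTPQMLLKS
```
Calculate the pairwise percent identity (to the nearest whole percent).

10 positions differ (1, 3, 4, 5, 6, 7, 8, 9, 11, 12), so 2 of 12 match: 2/12 = 16.67%.

17%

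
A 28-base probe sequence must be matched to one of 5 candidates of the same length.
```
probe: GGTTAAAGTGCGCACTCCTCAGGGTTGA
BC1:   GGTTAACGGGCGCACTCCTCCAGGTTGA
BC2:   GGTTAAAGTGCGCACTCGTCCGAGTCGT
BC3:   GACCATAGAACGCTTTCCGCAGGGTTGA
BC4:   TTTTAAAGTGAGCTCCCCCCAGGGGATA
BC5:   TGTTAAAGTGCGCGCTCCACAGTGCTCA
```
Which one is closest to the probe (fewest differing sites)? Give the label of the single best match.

BC1 differs at 4 sites; BC2 differs at 5 sites; BC3 differs at 9 sites; BC4 differs at 9 sites; BC5 differs at 6 sites. The closest is BC1.

BC1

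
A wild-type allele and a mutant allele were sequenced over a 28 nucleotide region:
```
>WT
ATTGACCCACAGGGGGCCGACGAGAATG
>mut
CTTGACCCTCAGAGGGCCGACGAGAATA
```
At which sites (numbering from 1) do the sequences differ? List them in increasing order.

1, 9, 13, 28

Differences at site 1 (A→C), site 9 (A→T), site 13 (G→A), site 28 (G→A).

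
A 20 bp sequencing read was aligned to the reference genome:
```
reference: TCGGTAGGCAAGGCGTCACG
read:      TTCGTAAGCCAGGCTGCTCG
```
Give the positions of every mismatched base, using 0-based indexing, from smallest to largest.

Differences at position 1 (C→T), position 2 (G→C), position 6 (G→A), position 9 (A→C), position 14 (G→T), position 15 (T→G), position 17 (A→T).

1, 2, 6, 9, 14, 15, 17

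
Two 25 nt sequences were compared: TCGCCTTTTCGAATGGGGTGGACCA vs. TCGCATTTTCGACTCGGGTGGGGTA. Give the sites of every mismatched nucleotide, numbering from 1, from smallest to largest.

5, 13, 15, 22, 23, 24

Differences at site 5 (C→A), site 13 (A→C), site 15 (G→C), site 22 (A→G), site 23 (C→G), site 24 (C→T).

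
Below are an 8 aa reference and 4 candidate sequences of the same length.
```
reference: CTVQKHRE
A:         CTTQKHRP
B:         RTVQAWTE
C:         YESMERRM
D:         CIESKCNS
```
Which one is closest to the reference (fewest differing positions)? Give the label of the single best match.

Hamming distances to reference — A: 2; B: 4; C: 7; D: 6.
Smallest is A with 2 mismatches.

A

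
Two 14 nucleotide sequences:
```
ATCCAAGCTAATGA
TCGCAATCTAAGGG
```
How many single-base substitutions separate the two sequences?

6

The sequences differ at sites 1, 2, 3, 7, 12, 14 (1-based) — 6 in total.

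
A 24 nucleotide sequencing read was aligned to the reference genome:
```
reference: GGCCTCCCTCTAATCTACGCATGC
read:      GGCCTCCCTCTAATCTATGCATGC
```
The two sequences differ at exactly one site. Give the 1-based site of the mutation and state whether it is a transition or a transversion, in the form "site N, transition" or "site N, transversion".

Site 18 changes C→T. C is a pyrimidine and T is a pyrimidine, so this is a transition.

site 18, transition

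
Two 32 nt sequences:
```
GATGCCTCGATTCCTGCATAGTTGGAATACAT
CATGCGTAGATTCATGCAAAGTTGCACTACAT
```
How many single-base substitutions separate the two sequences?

7

The sequences differ at sites 1, 6, 8, 14, 19, 25, 27 (1-based) — 7 in total.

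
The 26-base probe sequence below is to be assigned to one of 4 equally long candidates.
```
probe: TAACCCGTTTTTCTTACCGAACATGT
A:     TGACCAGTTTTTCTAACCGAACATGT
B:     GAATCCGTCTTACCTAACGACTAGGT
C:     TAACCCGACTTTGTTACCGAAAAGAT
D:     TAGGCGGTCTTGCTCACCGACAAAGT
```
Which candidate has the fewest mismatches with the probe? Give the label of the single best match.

A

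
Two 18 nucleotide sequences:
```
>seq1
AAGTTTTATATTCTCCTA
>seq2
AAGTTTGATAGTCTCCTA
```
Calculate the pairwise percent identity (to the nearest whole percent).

2 positions differ (7, 11), so 16 of 18 match: 16/18 = 88.89%.

89%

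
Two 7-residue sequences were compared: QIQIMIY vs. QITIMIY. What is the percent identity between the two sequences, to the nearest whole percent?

Mismatch at position 3 (1-based): 1 of 7.
Identical positions: 6/7 = 85.71% → 86%.

86%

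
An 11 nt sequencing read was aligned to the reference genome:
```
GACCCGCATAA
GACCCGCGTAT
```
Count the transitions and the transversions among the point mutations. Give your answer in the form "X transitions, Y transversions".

1 transition, 1 transversion

Mismatches (1-based):
position 8: A→G (purine→purine, transition)
position 11: A→T (purine→pyrimidine, transversion)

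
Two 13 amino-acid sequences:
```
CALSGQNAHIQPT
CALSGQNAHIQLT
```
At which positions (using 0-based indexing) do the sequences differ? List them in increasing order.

11

Differences at position 11 (P→L).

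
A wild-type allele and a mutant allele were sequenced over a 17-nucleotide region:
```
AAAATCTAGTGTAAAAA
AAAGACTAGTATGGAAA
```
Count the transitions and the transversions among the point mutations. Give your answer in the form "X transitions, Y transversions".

Mismatches (1-based):
position 4: A→G (purine→purine, transition)
position 5: T→A (pyrimidine→purine, transversion)
position 11: G→A (purine→purine, transition)
position 13: A→G (purine→purine, transition)
position 14: A→G (purine→purine, transition)

4 transitions, 1 transversion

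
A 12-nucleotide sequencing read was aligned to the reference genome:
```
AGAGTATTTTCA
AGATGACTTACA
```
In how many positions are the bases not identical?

4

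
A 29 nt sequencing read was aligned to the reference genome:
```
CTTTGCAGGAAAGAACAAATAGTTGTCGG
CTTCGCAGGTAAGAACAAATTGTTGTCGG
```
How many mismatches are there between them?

3

The sequences differ at sites 4, 10, 21 (1-based) — 3 in total.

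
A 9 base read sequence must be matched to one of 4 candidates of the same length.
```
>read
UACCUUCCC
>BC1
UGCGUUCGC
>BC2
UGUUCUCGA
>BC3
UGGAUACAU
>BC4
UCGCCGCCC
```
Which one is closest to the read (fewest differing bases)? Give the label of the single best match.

BC1 differs at 3 bases; BC2 differs at 6 bases; BC3 differs at 6 bases; BC4 differs at 4 bases. The closest is BC1.

BC1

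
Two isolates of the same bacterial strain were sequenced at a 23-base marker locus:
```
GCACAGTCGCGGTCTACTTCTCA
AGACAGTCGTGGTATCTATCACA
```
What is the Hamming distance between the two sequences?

8

Comparing position by position, 8 bases differ: 1 (G/A), 2 (C/G), 10 (C/T), 14 (C/A), 16 (A/C), 17 (C/T), 18 (T/A), 21 (T/A).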